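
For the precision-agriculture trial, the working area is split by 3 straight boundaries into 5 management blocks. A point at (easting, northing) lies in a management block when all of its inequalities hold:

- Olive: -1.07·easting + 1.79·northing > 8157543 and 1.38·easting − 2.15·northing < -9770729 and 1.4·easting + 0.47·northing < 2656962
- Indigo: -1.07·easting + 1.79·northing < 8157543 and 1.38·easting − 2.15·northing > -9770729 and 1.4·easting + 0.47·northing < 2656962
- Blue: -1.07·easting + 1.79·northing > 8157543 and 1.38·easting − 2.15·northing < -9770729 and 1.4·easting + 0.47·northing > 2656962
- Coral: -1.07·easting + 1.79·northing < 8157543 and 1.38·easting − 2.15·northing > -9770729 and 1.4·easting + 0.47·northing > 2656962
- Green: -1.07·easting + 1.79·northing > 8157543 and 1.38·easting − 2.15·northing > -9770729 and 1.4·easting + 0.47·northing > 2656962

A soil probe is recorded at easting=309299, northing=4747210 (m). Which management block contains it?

Blue

-1.07·309299 + 1.79·4747210 = 8166555.970, which is > 8157543
1.38·309299 − 2.15·4747210 = -9779668.880, which is < -9770729
1.4·309299 + 0.47·4747210 = 2664207.300, which is > 2656962
This sign pattern matches Blue.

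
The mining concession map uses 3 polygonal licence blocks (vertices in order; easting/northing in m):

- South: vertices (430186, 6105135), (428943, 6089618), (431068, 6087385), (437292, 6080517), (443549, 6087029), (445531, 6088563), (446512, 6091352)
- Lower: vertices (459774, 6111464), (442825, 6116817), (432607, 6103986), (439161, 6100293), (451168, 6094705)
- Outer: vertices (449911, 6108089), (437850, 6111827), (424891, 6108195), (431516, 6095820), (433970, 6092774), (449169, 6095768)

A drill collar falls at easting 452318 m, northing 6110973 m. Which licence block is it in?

Cast a ray rightward from (452318, 6110973). For each polygon, the edges (by vertex number in listed order) whose endpoints lie on opposite sides of northing = 6110973, where each meets that height, and whether that is right or left of the point:
South: no edge straddles that height → 0 crossings.
Lower: 2–3 at easting≈438171.1 (left), 5–1 at easting≈459521.9 (right) → 1 crossing.
Outer: 1–2 at easting≈440605.5 (left), 2–3 at easting≈434802.9 (left) → 0 crossings.
Only Lower has an odd count, so the point is inside Lower.

Lower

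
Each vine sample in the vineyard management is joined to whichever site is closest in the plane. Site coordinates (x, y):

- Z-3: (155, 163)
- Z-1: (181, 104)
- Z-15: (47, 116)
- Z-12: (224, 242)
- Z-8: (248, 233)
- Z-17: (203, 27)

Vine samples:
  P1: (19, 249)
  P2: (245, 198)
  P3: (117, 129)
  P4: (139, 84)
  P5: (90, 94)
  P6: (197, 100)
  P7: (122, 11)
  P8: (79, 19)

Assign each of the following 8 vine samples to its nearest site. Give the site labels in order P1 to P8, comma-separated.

Z-15, Z-8, Z-3, Z-1, Z-15, Z-1, Z-17, Z-15

P1 → Z-15 (d²=18473.00)
P2 → Z-8 (d²=1234.00)
P3 → Z-3 (d²=2600.00)
P4 → Z-1 (d²=2164.00)
P5 → Z-15 (d²=2333.00)
P6 → Z-1 (d²=272.00)
P7 → Z-17 (d²=6817.00)
P8 → Z-15 (d²=10433.00)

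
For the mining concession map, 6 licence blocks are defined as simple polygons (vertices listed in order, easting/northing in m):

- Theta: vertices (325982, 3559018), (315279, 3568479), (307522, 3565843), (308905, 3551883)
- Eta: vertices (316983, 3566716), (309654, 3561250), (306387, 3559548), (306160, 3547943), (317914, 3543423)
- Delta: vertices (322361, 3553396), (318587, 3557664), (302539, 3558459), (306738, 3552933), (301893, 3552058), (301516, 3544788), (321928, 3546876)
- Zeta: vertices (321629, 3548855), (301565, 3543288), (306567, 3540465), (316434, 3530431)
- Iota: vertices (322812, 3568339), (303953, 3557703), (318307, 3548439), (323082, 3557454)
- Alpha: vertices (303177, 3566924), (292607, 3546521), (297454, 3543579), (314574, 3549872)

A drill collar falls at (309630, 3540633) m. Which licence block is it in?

Cast a ray rightward from (309630, 3540633). For each polygon, the edges (by vertex number in listed order) whose endpoints lie on opposite sides of northing = 3540633, where each meets that height, and whether that is right or left of the point:
Theta: no edge straddles that height → 0 crossings.
Eta: no edge straddles that height → 0 crossings.
Delta: no edge straddles that height → 0 crossings.
Zeta: 2–3 at easting≈306269.3 (left), 4–1 at easting≈319310.6 (right) → 1 crossing.
Iota: no edge straddles that height → 0 crossings.
Alpha: no edge straddles that height → 0 crossings.
Only Zeta has an odd count, so the point is inside Zeta.

Zeta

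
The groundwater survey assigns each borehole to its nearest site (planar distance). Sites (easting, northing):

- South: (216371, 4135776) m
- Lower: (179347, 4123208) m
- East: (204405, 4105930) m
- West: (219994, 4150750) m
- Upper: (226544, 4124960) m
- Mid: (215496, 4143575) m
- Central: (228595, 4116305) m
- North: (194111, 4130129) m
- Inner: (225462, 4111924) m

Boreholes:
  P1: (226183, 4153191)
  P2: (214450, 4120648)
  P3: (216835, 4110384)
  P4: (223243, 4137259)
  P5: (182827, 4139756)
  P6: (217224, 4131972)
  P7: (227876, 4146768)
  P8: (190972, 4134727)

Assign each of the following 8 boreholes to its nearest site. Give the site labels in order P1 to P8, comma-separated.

West, Upper, Inner, South, North, South, West, North

P1 → West (d²=44262202.00)
P2 → Upper (d²=164858180.00)
P3 → Inner (d²=76796729.00)
P4 → South (d²=49423673.00)
P5 → North (d²=220007785.00)
P6 → South (d²=15198025.00)
P7 → West (d²=77982248.00)
P8 → North (d²=30994925.00)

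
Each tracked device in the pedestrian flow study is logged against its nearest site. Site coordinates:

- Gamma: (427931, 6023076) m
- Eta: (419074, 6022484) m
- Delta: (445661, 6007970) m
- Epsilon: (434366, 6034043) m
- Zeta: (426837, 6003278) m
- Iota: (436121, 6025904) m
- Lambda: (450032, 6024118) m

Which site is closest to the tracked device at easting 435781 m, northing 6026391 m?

Iota

Squared distances to each site:
Gamma: 72611725.000; Eta: 294388498.000; Delta: 436947641.000; Epsilon: 60555329.000; Zeta: 614205905.000; Iota: 352769.000; Lambda: 208257530.000.
Minimum at Iota.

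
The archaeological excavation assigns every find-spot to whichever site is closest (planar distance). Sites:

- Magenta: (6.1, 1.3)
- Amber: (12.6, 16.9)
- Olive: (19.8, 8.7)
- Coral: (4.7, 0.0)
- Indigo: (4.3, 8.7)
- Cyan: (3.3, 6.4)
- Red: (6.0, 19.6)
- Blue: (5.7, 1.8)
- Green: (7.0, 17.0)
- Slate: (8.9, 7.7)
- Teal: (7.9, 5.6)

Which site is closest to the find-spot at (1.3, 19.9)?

Squared distances to each site:
Magenta: 369.000; Amber: 136.690; Olive: 467.690; Coral: 407.570; Indigo: 134.440; Cyan: 186.250; Red: 22.180; Blue: 346.970; Green: 40.900; Slate: 206.600; Teal: 248.050.
Minimum at Red.

Red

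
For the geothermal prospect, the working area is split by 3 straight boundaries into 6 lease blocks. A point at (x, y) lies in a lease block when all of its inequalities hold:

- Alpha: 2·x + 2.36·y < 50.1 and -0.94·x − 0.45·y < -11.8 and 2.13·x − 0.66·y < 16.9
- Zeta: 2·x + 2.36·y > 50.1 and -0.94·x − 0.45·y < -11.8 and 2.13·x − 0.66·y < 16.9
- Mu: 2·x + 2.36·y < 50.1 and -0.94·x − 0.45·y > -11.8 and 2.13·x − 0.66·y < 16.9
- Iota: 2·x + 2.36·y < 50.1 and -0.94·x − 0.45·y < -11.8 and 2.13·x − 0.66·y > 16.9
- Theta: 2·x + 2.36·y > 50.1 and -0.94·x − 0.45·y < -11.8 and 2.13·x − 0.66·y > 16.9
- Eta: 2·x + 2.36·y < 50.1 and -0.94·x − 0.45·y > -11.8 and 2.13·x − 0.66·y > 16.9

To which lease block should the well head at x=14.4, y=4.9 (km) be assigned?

2·14.4 + 2.36·4.9 = 40.364, which is < 50.1
-0.94·14.4 − 0.45·4.9 = -15.741, which is < -11.8
2.13·14.4 − 0.66·4.9 = 27.438, which is > 16.9
This sign pattern matches Iota.

Iota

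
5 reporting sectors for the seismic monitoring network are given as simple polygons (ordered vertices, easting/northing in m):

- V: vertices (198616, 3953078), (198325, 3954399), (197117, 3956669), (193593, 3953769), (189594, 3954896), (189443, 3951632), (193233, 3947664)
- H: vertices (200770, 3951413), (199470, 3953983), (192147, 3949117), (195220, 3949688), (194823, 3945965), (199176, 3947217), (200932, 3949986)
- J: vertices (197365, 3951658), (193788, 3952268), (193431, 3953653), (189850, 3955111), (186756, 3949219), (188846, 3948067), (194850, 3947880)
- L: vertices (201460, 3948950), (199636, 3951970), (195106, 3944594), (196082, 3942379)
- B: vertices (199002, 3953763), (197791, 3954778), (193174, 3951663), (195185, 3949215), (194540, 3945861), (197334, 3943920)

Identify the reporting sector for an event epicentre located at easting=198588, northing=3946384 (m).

Cast a ray rightward from (198588, 3946384). For each polygon, the edges (by vertex number in listed order) whose endpoints lie on opposite sides of northing = 3946384, where each meets that height, and whether that is right or left of the point:
V: no edge straddles that height → 0 crossings.
H: 4–5 at easting≈194867.7 (left), 5–6 at easting≈196279.8 (left) → 0 crossings.
J: no edge straddles that height → 0 crossings.
L: 2–3 at easting≈196205.3 (left), 4–1 at easting≈199359.9 (right) → 1 crossing.
B: 4–5 at easting≈194640.6 (left), 6–1 at easting≈197751.6 (left) → 0 crossings.
Only L has an odd count, so the point is inside L.

L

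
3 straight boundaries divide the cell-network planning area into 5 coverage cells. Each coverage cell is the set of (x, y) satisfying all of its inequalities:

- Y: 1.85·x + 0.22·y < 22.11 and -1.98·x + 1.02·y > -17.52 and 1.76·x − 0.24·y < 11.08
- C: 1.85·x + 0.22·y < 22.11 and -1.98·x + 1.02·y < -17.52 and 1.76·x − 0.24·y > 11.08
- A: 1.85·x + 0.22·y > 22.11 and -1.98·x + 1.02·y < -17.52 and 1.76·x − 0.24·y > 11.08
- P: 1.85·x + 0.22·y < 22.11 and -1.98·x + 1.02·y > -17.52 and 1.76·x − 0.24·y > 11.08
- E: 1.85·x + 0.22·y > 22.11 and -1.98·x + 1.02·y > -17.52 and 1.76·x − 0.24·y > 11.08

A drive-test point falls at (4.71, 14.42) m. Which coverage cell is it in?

1.85·4.71 + 0.22·14.42 = 11.886, which is < 22.11
-1.98·4.71 + 1.02·14.42 = 5.383, which is > -17.52
1.76·4.71 − 0.24·14.42 = 4.829, which is < 11.08
This sign pattern matches Y.

Y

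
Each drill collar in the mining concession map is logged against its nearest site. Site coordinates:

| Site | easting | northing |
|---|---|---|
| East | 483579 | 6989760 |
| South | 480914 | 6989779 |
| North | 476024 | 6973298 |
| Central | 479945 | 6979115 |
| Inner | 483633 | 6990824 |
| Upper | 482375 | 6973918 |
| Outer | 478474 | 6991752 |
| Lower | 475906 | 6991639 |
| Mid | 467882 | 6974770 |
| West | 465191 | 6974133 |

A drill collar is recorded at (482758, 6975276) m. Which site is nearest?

Squared distances to each site:
East: 210460297.000; South: 213737345.000; North: 49259240.000; Central: 22650890.000; Inner: 242505929.000; Upper: 1990853.000; Outer: 289811232.000; Lower: 314697673.000; Mid: 221551412.000; West: 309905938.000.
Minimum at Upper.

Upper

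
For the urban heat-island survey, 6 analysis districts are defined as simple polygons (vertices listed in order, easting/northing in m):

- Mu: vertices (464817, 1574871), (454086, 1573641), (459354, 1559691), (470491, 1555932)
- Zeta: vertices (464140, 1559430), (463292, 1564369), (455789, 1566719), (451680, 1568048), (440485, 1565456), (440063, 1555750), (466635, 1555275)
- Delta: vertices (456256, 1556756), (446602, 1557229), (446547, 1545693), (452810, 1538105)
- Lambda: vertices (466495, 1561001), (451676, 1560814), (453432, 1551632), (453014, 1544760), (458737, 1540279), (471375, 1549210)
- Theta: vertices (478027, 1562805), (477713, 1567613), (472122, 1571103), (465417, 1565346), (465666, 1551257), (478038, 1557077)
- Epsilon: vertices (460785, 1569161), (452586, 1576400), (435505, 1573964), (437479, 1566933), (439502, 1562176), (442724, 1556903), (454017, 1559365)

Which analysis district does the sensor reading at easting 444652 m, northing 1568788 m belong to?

Epsilon

Cast a ray rightward from (444652, 1568788). For each polygon, the edges (by vertex number in listed order) whose endpoints lie on opposite sides of northing = 1568788, where each meets that height, and whether that is right or left of the point:
Mu: 2–3 at easting≈455918.7 (right), 4–1 at easting≈466639.4 (right) → 2 crossings.
Zeta: no edge straddles that height → 0 crossings.
Delta: no edge straddles that height → 0 crossings.
Lambda: no edge straddles that height → 0 crossings.
Theta: 2–3 at easting≈475830.6 (right), 3–4 at easting≈469425.8 (right) → 2 crossings.
Epsilon: 3–4 at easting≈436958.2 (left), 7–1 at easting≈460527.3 (right) → 1 crossing.
Only Epsilon has an odd count, so the point is inside Epsilon.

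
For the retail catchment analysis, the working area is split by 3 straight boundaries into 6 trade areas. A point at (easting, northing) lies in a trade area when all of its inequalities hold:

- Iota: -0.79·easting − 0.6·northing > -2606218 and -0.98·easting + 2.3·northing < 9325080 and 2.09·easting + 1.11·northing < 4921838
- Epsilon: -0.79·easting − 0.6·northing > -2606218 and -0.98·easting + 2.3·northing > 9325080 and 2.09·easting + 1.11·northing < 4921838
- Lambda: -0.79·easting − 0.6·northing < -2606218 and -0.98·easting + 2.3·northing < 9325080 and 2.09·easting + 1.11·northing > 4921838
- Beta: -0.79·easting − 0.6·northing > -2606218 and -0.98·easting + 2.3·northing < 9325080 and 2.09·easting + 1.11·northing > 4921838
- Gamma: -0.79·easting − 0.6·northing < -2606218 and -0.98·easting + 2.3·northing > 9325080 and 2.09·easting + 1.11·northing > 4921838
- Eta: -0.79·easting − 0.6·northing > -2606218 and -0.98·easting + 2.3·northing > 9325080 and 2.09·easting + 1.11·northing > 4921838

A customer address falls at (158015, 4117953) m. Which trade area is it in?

Iota

-0.79·158015 − 0.6·4117953 = -2595603.650, which is > -2606218
-0.98·158015 + 2.3·4117953 = 9316437.200, which is < 9325080
2.09·158015 + 1.11·4117953 = 4901179.180, which is < 4921838
This sign pattern matches Iota.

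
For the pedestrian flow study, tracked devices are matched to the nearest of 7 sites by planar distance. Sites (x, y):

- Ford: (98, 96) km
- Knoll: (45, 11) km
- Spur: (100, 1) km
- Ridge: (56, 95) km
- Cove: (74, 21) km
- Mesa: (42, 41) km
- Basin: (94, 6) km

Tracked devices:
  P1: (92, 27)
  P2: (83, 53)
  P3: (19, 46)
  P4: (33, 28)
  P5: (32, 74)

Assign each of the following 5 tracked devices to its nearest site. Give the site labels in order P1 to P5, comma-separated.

P1 → Cove (d²=360.00)
P2 → Cove (d²=1105.00)
P3 → Mesa (d²=554.00)
P4 → Mesa (d²=250.00)
P5 → Ridge (d²=1017.00)

Cove, Cove, Mesa, Mesa, Ridge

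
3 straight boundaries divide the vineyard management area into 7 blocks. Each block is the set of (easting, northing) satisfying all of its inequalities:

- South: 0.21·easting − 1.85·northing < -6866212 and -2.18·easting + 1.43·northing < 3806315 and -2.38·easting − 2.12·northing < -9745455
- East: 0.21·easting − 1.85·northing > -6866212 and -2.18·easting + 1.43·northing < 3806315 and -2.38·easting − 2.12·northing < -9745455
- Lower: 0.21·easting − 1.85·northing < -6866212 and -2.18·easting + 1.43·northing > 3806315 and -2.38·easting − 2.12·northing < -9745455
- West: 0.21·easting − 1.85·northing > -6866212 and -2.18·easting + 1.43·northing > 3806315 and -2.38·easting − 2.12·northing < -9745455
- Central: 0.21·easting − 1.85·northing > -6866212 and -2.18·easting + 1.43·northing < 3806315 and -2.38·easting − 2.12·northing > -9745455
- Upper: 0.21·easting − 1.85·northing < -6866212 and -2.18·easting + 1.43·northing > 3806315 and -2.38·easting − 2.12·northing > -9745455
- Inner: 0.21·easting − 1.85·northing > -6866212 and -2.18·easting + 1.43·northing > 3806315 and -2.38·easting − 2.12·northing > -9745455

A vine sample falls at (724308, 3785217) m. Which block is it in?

West

0.21·724308 − 1.85·3785217 = -6850546.770, which is > -6866212
-2.18·724308 + 1.43·3785217 = 3833868.870, which is > 3806315
-2.38·724308 − 2.12·3785217 = -9748513.080, which is < -9745455
This sign pattern matches West.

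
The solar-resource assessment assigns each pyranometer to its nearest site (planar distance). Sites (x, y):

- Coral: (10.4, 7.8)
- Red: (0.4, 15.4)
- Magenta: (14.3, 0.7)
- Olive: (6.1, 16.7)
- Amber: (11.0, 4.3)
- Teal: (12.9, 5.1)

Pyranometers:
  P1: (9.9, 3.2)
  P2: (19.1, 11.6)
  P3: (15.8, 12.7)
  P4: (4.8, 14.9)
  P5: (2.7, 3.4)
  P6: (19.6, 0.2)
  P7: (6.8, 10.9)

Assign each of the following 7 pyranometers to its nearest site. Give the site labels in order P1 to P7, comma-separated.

P1 → Amber (d²=2.42)
P2 → Teal (d²=80.69)
P3 → Coral (d²=53.17)
P4 → Olive (d²=4.93)
P5 → Amber (d²=69.70)
P6 → Magenta (d²=28.34)
P7 → Coral (d²=22.57)

Amber, Teal, Coral, Olive, Amber, Magenta, Coral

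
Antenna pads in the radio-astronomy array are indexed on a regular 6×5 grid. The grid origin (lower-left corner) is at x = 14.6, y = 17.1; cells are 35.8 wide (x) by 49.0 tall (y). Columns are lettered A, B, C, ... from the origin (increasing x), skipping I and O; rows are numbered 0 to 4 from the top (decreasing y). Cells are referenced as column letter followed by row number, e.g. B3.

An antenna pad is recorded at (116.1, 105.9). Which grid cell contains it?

Column index: ⌊(116.1 − 14.6) / 35.8⌋ = ⌊2.835⌋ = 2 → column C
Row offset from origin: ⌊(105.9 − 17.1) / 49.0⌋ = ⌊1.812⌋ = 1 → row 3 (counted from top)

C3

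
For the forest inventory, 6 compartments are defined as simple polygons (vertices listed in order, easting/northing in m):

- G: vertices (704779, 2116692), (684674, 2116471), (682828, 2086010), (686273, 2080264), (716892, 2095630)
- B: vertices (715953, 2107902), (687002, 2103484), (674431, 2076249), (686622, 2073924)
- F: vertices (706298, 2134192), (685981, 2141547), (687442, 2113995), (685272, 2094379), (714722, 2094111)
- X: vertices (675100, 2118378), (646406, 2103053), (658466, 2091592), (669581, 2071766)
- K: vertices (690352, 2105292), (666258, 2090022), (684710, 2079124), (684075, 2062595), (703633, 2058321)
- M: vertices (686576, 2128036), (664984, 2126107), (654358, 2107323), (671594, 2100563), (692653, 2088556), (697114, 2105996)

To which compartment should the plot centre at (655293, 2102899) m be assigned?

X

Cast a ray rightward from (655293, 2102899). For each polygon, the edges (by vertex number in listed order) whose endpoints lie on opposite sides of northing = 2102899, where each meets that height, and whether that is right or left of the point:
G: 2–3 at easting≈683851.5 (right), 5–1 at easting≈712711.5 (right) → 2 crossings.
B: 2–3 at easting≈686732.0 (right), 4–1 at easting≈711634.2 (right) → 2 crossings.
F: 3–4 at easting≈686214.5 (right), 5–1 at easting≈712875.0 (right) → 2 crossings.
X: 2–3 at easting≈646568.0 (left), 4–1 at easting≈673267.2 (right) → 1 crossing.
K: 1–2 at easting≈686576.2 (right), 5–1 at easting≈691028.6 (right) → 2 crossings.
M: 3–4 at easting≈665637.9 (right), 5–6 at easting≈696321.8 (right) → 2 crossings.
Only X has an odd count, so the point is inside X.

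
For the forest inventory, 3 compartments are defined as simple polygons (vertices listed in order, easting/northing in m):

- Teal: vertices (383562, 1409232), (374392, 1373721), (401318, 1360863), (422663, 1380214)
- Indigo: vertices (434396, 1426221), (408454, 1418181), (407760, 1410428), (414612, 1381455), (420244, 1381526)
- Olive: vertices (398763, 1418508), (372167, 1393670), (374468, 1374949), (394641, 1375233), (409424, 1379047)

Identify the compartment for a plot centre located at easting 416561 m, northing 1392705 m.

Indigo

Cast a ray rightward from (416561, 1392705). For each polygon, the edges (by vertex number in listed order) whose endpoints lie on opposite sides of northing = 1392705, where each meets that height, and whether that is right or left of the point:
Teal: 1–2 at easting≈379294.2 (left), 4–1 at easting≈405831.7 (left) → 0 crossings.
Indigo: 3–4 at easting≈411951.4 (left), 5–1 at easting≈423783.7 (right) → 1 crossing.
Olive: 2–3 at easting≈372285.6 (left), 5–1 at easting≈405734.1 (left) → 0 crossings.
Only Indigo has an odd count, so the point is inside Indigo.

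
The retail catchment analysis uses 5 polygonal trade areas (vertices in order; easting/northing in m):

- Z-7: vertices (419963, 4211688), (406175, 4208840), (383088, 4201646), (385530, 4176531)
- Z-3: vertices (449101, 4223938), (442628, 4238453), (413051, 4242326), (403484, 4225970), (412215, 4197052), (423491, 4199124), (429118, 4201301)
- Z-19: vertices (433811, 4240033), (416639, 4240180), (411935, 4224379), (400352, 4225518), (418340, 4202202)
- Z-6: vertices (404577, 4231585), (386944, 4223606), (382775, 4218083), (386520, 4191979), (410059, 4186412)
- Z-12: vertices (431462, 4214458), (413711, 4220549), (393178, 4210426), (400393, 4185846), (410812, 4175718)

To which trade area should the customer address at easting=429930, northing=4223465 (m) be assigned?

Z-3

Cast a ray rightward from (429930, 4223465). For each polygon, the edges (by vertex number in listed order) whose endpoints lie on opposite sides of northing = 4223465, where each meets that height, and whether that is right or left of the point:
Z-7: no edge straddles that height → 0 crossings.
Z-3: 4–5 at easting≈404240.3 (left), 7–1 at easting≈448683.5 (right) → 1 crossing.
Z-19: 4–5 at easting≈401935.9 (left), 5–1 at easting≈427035.5 (left) → 0 crossings.
Z-6: 2–3 at easting≈386837.6 (left), 5–1 at easting≈405562.4 (left) → 0 crossings.
Z-12: no edge straddles that height → 0 crossings.
Only Z-3 has an odd count, so the point is inside Z-3.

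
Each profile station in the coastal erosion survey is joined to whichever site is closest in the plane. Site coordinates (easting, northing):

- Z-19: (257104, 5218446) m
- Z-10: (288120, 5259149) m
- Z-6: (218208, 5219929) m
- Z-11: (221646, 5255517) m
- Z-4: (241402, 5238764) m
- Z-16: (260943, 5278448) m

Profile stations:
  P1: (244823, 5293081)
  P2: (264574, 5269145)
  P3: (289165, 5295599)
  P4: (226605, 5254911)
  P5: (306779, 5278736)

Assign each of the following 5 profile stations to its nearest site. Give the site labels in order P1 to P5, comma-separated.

P1 → Z-16 (d²=473979089.00)
P2 → Z-16 (d²=99729970.00)
P3 → Z-16 (d²=1090638085.00)
P4 → Z-11 (d²=24958917.00)
P5 → Z-10 (d²=731808850.00)

Z-16, Z-16, Z-16, Z-11, Z-10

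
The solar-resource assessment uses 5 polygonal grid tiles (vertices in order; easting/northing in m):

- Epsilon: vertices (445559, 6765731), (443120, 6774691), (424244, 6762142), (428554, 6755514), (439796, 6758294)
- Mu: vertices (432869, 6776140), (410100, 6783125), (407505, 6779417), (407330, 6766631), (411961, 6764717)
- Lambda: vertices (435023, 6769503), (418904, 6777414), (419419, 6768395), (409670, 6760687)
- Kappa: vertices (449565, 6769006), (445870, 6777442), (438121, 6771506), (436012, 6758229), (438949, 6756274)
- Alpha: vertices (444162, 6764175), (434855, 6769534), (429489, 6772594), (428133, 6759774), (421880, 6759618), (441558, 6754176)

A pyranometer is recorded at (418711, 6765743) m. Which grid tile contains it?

Cast a ray rightward from (418711, 6765743). For each polygon, the edges (by vertex number in listed order) whose endpoints lie on opposite sides of northing = 6765743, where each meets that height, and whether that is right or left of the point:
Epsilon: 1–2 at easting≈445555.7 (right), 2–3 at easting≈429660.6 (right) → 2 crossings.
Mu: 4–5 at easting≈409478.6 (left), 5–1 at easting≈413838.9 (left) → 0 crossings.
Lambda: 3–4 at easting≈416064.8 (left), 4–1 at easting≈424210.0 (right) → 1 crossing.
Kappa: 3–4 at easting≈437205.6 (right), 5–1 at easting≈446844.3 (right) → 2 crossings.
Alpha: 1–2 at easting≈441438.8 (right), 3–4 at easting≈428764.4 (right) → 2 crossings.
Only Lambda has an odd count, so the point is inside Lambda.

Lambda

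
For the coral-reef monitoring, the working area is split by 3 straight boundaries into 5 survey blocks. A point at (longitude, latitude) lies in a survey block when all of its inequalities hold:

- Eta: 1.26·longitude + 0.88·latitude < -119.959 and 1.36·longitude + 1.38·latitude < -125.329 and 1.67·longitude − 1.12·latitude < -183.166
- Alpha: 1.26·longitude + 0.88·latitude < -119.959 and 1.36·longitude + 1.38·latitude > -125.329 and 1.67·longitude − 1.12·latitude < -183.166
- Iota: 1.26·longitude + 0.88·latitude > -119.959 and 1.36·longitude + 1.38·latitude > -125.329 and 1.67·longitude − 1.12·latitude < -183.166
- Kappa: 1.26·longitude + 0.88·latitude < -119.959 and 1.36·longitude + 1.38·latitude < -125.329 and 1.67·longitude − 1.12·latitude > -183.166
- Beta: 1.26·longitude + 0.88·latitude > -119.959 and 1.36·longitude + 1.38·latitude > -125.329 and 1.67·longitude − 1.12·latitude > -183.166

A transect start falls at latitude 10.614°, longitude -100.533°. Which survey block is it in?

1.26·-100.533 + 0.88·10.614 = -117.331, which is > -119.959
1.36·-100.533 + 1.38·10.614 = -122.078, which is > -125.329
1.67·-100.533 − 1.12·10.614 = -179.778, which is > -183.166
This sign pattern matches Beta.

Beta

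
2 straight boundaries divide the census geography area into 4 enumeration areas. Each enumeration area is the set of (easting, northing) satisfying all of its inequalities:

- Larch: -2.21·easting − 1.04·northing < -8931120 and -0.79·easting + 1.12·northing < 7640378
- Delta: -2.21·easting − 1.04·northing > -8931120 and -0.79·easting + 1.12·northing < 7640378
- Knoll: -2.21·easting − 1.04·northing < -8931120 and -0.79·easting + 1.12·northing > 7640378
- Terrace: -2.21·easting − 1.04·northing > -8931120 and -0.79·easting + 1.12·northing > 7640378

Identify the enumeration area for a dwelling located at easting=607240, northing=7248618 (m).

Delta

-2.21·607240 − 1.04·7248618 = -8880563.120, which is > -8931120
-0.79·607240 + 1.12·7248618 = 7638732.560, which is < 7640378
This sign pattern matches Delta.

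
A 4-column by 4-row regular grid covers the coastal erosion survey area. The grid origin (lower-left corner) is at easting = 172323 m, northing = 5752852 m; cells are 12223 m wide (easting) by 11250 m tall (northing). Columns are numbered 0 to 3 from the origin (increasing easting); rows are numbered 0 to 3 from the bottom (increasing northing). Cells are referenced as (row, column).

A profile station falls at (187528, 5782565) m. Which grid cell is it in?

(2, 1)

Column index: ⌊(187528 − 172323) / 12223⌋ = ⌊1.244⌋ = 1
Row offset from origin: ⌊(5782565 − 5752852) / 11250⌋ = ⌊2.641⌋ = 2 → row 2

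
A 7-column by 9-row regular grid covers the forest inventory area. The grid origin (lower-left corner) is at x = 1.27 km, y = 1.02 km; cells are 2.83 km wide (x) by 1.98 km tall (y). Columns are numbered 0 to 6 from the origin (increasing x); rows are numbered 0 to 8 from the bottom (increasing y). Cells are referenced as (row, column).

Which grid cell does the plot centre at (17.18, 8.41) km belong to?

Column index: ⌊(17.18 − 1.27) / 2.83⌋ = ⌊5.622⌋ = 5
Row offset from origin: ⌊(8.41 − 1.02) / 1.98⌋ = ⌊3.732⌋ = 3 → row 3

(3, 5)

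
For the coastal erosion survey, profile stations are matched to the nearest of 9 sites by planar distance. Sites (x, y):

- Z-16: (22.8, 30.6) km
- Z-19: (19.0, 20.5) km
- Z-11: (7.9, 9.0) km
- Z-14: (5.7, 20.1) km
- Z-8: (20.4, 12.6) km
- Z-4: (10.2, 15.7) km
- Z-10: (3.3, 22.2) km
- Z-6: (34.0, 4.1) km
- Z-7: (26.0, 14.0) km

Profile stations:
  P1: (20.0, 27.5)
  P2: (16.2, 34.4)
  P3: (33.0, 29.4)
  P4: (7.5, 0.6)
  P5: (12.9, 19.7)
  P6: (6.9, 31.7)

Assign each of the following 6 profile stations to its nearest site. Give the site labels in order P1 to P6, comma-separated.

Z-16, Z-16, Z-16, Z-11, Z-4, Z-10

P1 → Z-16 (d²=17.45)
P2 → Z-16 (d²=58.00)
P3 → Z-16 (d²=105.48)
P4 → Z-11 (d²=70.72)
P5 → Z-4 (d²=23.29)
P6 → Z-10 (d²=103.21)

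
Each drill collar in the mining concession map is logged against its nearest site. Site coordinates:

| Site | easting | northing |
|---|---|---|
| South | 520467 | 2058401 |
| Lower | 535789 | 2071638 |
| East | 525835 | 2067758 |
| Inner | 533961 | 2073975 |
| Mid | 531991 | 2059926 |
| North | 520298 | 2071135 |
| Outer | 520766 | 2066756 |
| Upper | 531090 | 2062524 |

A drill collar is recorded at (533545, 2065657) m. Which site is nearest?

Upper

Squared distances to each site:
South: 223683620.000; Lower: 40807897.000; East: 63858301.000; Inner: 69362180.000; Mid: 35259277.000; North: 205491493.000; Outer: 164510642.000; Upper: 15842714.000.
Minimum at Upper.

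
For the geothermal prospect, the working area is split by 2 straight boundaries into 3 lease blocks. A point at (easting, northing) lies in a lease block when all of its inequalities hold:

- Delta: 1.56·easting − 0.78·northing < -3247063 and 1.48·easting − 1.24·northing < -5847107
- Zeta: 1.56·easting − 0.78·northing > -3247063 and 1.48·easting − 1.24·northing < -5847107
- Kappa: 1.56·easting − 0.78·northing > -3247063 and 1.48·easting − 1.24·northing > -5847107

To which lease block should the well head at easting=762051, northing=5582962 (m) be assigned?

1.56·762051 − 0.78·5582962 = -3165910.800, which is > -3247063
1.48·762051 − 1.24·5582962 = -5795037.400, which is > -5847107
This sign pattern matches Kappa.

Kappa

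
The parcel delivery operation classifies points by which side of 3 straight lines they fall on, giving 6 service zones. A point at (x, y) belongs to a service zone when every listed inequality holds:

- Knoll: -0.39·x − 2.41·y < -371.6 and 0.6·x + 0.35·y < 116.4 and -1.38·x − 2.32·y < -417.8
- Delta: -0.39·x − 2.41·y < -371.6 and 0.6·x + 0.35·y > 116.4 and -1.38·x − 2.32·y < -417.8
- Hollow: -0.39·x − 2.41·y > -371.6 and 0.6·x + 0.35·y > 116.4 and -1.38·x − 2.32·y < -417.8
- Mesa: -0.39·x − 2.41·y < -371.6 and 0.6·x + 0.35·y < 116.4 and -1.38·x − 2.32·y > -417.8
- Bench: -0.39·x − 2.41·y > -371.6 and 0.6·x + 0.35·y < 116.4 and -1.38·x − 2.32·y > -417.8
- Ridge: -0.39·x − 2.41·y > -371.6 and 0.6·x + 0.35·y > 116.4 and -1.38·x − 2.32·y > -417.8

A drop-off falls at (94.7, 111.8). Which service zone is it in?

-0.39·94.7 − 2.41·111.8 = -306.371, which is > -371.6
0.6·94.7 + 0.35·111.8 = 95.950, which is < 116.4
-1.38·94.7 − 2.32·111.8 = -390.062, which is > -417.8
This sign pattern matches Bench.

Bench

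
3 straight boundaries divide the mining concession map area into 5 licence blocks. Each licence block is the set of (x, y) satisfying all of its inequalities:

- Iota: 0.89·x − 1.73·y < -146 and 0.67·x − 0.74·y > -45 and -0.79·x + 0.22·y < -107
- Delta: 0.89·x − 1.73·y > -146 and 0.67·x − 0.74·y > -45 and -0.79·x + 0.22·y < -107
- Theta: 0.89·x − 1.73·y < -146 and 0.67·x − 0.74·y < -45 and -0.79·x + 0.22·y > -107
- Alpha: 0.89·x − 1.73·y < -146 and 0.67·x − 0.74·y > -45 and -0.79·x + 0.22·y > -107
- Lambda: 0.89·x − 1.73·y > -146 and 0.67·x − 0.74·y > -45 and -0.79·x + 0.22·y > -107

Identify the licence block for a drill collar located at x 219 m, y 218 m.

Iota

0.89·219 − 1.73·218 = -182.230, which is < -146
0.67·219 − 0.74·218 = -14.590, which is > -45
-0.79·219 + 0.22·218 = -125.050, which is < -107
This sign pattern matches Iota.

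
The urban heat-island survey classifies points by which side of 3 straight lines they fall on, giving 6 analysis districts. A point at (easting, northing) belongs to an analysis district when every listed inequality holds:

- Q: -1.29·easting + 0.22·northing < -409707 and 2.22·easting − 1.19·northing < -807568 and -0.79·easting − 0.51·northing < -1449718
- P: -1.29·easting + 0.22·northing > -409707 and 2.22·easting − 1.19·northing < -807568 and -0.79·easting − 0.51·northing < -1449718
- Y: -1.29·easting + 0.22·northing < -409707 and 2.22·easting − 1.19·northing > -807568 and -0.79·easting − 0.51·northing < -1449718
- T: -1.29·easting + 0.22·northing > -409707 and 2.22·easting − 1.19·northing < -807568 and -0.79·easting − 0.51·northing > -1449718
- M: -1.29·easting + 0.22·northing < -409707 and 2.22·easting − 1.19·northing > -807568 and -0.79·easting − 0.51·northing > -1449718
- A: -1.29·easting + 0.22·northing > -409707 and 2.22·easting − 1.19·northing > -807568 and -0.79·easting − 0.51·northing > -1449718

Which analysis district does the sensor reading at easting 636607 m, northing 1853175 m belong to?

-1.29·636607 + 0.22·1853175 = -413524.530, which is < -409707
2.22·636607 − 1.19·1853175 = -792010.710, which is > -807568
-0.79·636607 − 0.51·1853175 = -1448038.780, which is > -1449718
This sign pattern matches M.

M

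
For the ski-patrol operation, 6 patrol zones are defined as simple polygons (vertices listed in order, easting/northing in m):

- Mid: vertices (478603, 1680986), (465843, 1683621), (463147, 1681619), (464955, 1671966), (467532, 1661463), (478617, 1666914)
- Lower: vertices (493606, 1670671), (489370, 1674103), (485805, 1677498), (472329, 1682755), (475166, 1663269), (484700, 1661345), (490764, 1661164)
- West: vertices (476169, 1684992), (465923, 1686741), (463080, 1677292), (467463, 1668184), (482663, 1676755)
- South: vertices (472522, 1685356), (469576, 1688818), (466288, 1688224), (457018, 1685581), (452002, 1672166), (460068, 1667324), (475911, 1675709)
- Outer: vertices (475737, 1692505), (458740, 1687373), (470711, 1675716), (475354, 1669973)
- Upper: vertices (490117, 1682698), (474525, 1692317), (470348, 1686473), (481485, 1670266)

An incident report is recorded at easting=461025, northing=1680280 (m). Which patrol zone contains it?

Cast a ray rightward from (461025, 1680280). For each polygon, the edges (by vertex number in listed order) whose endpoints lie on opposite sides of northing = 1680280, where each meets that height, and whether that is right or left of the point:
Mid: 3–4 at easting≈463397.8 (right), 6–1 at easting≈478603.7 (right) → 2 crossings.
Lower: 3–4 at easting≈478673.5 (right), 4–5 at easting≈472689.3 (right) → 2 crossings.
West: 2–3 at easting≈463979.0 (right), 5–1 at easting≈479883.9 (right) → 2 crossings.
South: 4–5 at easting≈455035.9 (left), 7–1 at easting≈474305.2 (right) → 1 crossing.
Outer: 2–3 at easting≈466024.1 (right), 4–1 at easting≈475529.2 (right) → 2 crossings.
Upper: 3–4 at easting≈474603.7 (right), 4–1 at easting≈488438.1 (right) → 2 crossings.
Only South has an odd count, so the point is inside South.

South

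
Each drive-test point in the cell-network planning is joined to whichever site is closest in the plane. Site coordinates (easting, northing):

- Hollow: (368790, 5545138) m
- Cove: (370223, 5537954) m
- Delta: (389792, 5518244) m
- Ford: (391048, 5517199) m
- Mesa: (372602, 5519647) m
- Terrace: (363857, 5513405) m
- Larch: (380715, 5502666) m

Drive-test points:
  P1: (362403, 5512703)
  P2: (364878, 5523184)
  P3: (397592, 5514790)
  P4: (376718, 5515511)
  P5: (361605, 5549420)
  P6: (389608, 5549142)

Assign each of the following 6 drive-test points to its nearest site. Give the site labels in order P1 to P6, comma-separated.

P1 → Terrace (d²=2606920.00)
P2 → Mesa (d²=72170545.00)
P3 → Ford (d²=48627217.00)
P4 → Mesa (d²=34047952.00)
P5 → Hollow (d²=69959749.00)
P6 → Hollow (d²=449421140.00)

Terrace, Mesa, Ford, Mesa, Hollow, Hollow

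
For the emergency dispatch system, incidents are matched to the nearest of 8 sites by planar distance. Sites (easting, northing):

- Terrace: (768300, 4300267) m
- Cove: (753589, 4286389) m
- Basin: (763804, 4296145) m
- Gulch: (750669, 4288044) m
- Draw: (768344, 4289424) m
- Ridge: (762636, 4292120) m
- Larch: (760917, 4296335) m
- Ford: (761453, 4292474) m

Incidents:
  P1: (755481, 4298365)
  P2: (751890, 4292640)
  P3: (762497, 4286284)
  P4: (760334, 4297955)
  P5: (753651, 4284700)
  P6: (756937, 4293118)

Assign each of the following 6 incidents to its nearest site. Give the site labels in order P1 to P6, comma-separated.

P1 → Larch (d²=33670996.00)
P2 → Gulch (d²=22614057.00)
P3 → Ridge (d²=34078217.00)
P4 → Larch (d²=2964289.00)
P5 → Cove (d²=2856565.00)
P6 → Ford (d²=20808992.00)

Larch, Gulch, Ridge, Larch, Cove, Ford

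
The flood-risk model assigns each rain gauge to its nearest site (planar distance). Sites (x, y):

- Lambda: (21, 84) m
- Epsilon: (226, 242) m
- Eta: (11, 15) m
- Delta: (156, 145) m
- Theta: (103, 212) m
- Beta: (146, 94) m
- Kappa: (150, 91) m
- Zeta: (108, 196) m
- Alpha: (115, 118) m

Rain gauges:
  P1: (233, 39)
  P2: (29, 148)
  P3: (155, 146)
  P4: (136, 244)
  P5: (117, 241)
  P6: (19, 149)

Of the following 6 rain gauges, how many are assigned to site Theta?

2

P1 → Kappa
P2 → Lambda
P3 → Delta
P4 → Theta
P5 → Theta
P6 → Lambda
2 of the 6 go to Theta.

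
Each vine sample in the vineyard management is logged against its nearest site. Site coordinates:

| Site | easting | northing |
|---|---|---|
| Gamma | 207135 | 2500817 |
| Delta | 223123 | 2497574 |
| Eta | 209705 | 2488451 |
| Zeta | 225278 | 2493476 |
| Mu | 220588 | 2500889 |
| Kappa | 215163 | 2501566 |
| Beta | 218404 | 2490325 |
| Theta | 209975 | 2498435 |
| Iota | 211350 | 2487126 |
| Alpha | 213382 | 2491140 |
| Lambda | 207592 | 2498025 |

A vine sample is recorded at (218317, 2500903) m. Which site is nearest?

Mu

Squared distances to each site:
Gamma: 125044520.000; Delta: 34179877.000; Eta: 229218848.000; Zeta: 103615850.000; Mu: 5157637.000; Kappa: 10387285.000; Beta: 111901653.000; Theta: 75679988.000; Iota: 238344818.000; Alpha: 119670394.000; Lambda: 123308509.000.
Minimum at Mu.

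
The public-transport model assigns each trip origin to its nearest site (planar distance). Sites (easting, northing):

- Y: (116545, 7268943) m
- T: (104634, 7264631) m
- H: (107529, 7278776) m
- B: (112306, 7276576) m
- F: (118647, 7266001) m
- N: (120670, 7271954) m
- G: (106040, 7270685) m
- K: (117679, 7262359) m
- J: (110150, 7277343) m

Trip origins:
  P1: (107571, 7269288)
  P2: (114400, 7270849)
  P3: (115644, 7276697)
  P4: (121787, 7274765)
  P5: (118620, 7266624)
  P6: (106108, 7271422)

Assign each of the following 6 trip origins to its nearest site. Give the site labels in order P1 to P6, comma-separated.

G, Y, B, N, F, G

P1 → G (d²=4295570.00)
P2 → Y (d²=8233861.00)
P3 → B (d²=11156885.00)
P4 → N (d²=9149410.00)
P5 → F (d²=388858.00)
P6 → G (d²=547793.00)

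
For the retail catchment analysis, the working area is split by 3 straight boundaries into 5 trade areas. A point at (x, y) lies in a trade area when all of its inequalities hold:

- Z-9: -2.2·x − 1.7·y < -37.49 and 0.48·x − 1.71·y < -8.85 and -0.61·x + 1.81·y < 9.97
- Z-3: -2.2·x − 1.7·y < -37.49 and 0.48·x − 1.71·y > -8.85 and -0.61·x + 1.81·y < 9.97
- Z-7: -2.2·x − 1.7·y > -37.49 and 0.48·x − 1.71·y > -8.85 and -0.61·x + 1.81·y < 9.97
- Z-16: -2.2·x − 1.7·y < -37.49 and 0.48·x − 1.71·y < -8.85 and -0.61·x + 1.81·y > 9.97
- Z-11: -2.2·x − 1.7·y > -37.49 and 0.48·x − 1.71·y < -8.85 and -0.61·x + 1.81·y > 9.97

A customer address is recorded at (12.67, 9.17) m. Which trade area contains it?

Z-9

-2.2·12.67 − 1.7·9.17 = -43.463, which is < -37.49
0.48·12.67 − 1.71·9.17 = -9.599, which is < -8.85
-0.61·12.67 + 1.81·9.17 = 8.869, which is < 9.97
This sign pattern matches Z-9.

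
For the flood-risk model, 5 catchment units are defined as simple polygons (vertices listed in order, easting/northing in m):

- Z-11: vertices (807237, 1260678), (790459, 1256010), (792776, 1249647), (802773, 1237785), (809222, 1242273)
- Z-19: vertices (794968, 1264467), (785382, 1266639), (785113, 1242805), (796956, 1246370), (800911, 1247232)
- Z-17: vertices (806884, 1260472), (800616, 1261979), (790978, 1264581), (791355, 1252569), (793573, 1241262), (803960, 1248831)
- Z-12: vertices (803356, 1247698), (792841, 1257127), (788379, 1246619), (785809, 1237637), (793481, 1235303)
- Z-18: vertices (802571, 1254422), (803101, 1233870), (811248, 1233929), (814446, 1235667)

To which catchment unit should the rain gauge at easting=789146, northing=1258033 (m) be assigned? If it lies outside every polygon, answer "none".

Z-19

Cast a ray rightward from (789146, 1258033). For each polygon, the edges (by vertex number in listed order) whose endpoints lie on opposite sides of northing = 1258033, where each meets that height, and whether that is right or left of the point:
Z-11: 1–2 at easting≈797730.2 (right), 5–1 at easting≈807522.3 (right) → 2 crossings.
Z-19: 2–3 at easting≈785284.9 (left), 5–1 at easting≈797186.6 (right) → 1 crossing.
Z-17: 3–4 at easting≈791183.5 (right), 6–1 at easting≈806271.4 (right) → 2 crossings.
Z-12: no edge straddles that height → 0 crossings.
Z-18: no edge straddles that height → 0 crossings.
Only Z-19 has an odd count, so the point is inside Z-19.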